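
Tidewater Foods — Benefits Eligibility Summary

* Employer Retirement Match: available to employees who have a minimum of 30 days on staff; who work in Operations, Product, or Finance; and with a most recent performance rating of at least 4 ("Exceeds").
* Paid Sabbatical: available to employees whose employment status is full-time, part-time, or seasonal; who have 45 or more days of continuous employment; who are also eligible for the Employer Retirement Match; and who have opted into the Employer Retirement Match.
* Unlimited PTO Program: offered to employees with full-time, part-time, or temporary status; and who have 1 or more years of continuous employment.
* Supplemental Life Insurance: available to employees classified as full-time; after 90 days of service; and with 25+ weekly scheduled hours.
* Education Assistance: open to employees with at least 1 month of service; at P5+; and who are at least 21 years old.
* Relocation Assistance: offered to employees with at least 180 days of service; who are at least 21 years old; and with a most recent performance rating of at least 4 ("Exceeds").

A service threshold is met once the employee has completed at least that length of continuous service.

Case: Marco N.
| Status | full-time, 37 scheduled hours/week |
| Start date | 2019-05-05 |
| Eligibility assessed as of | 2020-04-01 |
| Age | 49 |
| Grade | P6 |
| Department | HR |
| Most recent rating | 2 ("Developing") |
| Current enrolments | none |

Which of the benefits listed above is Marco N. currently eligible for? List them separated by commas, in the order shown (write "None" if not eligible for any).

Supplemental Life Insurance, Education Assistance

Service from 2019-05-05 to 2020-04-01: 332 days.
Employer Retirement Match — service 332 days ≥ 30 days ✓; dept HR ✗ → not eligible.
Paid Sabbatical — status full-time ✓; service 332 days ≥ 45 days ✓; not eligible for Employer Retirement Match ✗ → not eligible.
Unlimited PTO Program — status full-time ✓; service 332 days < 1 year (≈365 days) ✗ → not eligible.
Supplemental Life Insurance — status full-time ✓; service 332 days ≥ 90 days ✓; 37 hrs/wk ≥ 25 ✓ → eligible.
Education Assistance — service 332 days ≥ 1 month (≈30 days) ✓; grade P6 ≥ P5 ✓; age 49 ≥ 21 ✓ → eligible.
Relocation Assistance — service 332 days ≥ 180 days ✓; age 49 ≥ 21 ✓; rating 2 < 4 ✗ → not eligible.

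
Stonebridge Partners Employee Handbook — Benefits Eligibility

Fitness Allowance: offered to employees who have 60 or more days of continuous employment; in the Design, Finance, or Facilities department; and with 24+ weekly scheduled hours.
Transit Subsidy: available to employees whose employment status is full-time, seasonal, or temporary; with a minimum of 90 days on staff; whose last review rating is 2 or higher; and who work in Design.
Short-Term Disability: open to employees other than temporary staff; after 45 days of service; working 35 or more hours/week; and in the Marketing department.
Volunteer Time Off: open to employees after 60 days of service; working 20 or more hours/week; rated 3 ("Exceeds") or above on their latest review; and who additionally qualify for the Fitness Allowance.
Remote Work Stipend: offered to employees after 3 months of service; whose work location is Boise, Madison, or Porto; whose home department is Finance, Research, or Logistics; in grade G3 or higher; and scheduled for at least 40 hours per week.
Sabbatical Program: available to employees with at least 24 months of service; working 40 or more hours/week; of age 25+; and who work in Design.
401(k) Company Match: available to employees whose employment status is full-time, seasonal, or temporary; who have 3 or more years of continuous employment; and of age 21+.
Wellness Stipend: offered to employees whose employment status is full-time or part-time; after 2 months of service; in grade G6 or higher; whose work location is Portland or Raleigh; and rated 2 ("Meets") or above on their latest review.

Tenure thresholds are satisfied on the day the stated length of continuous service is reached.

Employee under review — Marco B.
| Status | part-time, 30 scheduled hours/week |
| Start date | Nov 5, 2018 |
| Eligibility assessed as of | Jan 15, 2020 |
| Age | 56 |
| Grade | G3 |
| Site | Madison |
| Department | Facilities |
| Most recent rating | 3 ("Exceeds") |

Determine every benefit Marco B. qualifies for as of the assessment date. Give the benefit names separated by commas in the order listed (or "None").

Service from Nov 5, 2018 to Jan 15, 2020: 436 days.
Fitness Allowance — service 436 days ≥ 60 days ✓; dept Facilities ✓; 30 hrs/wk ≥ 24 ✓ → eligible.
Transit Subsidy — status part-time ✗ (requires full-time, seasonal, or temporary) → not eligible.
Short-Term Disability — status part-time ✓ (not excluded); service 436 days ≥ 45 days ✓; 30 hrs/wk < 35 ✗ → not eligible.
Volunteer Time Off — service 436 days ≥ 60 days ✓; 30 hrs/wk ≥ 20 ✓; rating 3 ≥ 3 ✓; eligible for Fitness Allowance ✓ → eligible.
Remote Work Stipend — service 436 days ≥ 3 months (≈90 days) ✓; site Madison ✓; dept Facilities ✗ → not eligible.
Sabbatical Program — service 436 days < 24 months (≈720 days) ✗ → not eligible.
401(k) Company Match — status part-time ✗ (requires full-time, seasonal, or temporary) → not eligible.
Wellness Stipend — status part-time ✓; service 436 days ≥ 2 months (≈60 days) ✓; grade G3 < G6 ✗ → not eligible.

Fitness Allowance, Volunteer Time Off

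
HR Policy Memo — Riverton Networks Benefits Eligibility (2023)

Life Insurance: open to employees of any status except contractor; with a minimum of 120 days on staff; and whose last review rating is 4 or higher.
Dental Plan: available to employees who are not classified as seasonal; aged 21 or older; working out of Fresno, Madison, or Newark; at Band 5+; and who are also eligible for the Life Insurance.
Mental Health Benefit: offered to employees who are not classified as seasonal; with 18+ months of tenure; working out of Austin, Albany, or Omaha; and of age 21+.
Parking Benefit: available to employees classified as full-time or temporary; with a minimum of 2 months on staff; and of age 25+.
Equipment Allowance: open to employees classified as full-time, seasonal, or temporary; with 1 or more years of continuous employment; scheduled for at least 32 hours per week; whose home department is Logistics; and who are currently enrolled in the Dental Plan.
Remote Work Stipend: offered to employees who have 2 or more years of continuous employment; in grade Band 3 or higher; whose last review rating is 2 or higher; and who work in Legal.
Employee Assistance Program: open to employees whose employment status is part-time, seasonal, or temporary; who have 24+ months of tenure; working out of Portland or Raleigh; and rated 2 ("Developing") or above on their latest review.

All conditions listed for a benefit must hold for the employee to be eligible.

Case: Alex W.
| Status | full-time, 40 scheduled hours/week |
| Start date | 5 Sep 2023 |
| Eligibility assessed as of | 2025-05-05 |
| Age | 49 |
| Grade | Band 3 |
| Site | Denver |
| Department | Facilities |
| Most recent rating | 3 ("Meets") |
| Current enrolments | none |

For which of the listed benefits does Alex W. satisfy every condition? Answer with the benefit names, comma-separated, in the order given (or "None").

Service from 5 Sep 2023 to 2025-05-05: 608 days.
Life Insurance — status full-time ✓ (not excluded); service 608 days ≥ 120 days ✓; rating 3 < 4 ✗ → not eligible.
Dental Plan — status full-time ✓ (not excluded); age 49 ≥ 21 ✓; site Denver ✗ (not Fresno, Madison, or Newark) → not eligible.
Mental Health Benefit — status full-time ✓ (not excluded); service 608 days ≥ 18 months (≈540 days) ✓; site Denver ✗ (not Austin, Albany, or Omaha) → not eligible.
Parking Benefit — status full-time ✓; service 608 days ≥ 2 months (≈60 days) ✓; age 49 ≥ 25 ✓ → eligible.
Equipment Allowance — status full-time ✓; service 608 days ≥ 1 year (≈365 days) ✓; 40 hrs/wk ≥ 32 ✓; dept Facilities ✗ → not eligible.
Remote Work Stipend — service 608 days < 2 years (≈730 days) ✗ → not eligible.
Employee Assistance Program — status full-time ✗ (requires part-time, seasonal, or temporary) → not eligible.

Parking Benefit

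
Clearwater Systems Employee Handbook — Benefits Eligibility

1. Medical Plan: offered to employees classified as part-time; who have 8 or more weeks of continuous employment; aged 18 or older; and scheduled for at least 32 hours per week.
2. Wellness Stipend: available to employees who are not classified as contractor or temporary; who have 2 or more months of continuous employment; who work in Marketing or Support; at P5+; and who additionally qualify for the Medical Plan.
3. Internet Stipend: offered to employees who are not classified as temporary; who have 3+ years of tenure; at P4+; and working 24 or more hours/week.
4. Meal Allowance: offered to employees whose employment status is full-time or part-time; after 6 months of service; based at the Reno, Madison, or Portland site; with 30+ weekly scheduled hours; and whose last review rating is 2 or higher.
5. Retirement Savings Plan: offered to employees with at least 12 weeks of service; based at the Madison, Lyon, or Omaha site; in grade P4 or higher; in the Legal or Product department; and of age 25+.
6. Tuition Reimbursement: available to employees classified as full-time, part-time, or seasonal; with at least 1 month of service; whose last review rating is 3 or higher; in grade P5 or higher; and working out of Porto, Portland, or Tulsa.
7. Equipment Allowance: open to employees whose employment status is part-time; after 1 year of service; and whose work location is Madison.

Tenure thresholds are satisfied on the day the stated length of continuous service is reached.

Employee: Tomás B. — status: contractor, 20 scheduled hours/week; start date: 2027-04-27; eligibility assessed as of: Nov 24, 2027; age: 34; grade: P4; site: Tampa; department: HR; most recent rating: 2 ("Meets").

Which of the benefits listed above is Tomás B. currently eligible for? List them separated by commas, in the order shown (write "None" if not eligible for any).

None

Service from 2027-04-27 to Nov 24, 2027: 211 days.
Medical Plan — status contractor ✗ (requires part-time) → not eligible.
Wellness Stipend — status contractor ✗ (excluded) → not eligible.
Internet Stipend — status contractor ✓ (not excluded); service 211 days < 3 years (≈1095 days) ✗ → not eligible.
Meal Allowance — status contractor ✗ (requires full-time or part-time) → not eligible.
Retirement Savings Plan — service 211 days ≥ 12 weeks (≈84 days) ✓; site Tampa ✗ (not Madison, Lyon, or Omaha) → not eligible.
Tuition Reimbursement — status contractor ✗ (requires full-time, part-time, or seasonal) → not eligible.
Equipment Allowance — status contractor ✗ (requires part-time) → not eligible.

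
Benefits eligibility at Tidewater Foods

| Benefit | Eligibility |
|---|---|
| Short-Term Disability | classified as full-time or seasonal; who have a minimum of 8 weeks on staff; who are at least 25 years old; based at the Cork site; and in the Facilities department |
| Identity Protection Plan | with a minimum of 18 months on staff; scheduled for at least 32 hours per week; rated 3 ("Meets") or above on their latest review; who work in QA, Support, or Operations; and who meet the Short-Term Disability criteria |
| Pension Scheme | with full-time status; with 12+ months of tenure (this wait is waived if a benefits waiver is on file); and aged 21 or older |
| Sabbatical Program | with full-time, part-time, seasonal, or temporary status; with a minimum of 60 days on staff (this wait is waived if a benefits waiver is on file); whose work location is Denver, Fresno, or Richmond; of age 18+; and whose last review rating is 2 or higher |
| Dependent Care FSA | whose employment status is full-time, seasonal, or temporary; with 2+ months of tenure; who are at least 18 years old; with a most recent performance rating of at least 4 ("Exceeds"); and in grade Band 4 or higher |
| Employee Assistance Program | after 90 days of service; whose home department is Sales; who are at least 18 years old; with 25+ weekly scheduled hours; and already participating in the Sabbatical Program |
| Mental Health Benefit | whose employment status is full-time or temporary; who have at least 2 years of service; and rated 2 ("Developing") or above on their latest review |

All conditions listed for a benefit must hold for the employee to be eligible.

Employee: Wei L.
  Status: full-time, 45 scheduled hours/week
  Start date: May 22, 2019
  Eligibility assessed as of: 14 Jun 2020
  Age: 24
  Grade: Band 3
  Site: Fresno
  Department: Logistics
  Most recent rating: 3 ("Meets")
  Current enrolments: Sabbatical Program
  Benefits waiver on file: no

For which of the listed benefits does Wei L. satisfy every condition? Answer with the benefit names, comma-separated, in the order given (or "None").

Service from May 22, 2019 to 14 Jun 2020: 389 days.
Short-Term Disability — status full-time ✓; service 389 days ≥ 8 weeks (≈56 days) ✓; age 24 < 25 ✗ → not eligible.
Identity Protection Plan — service 389 days < 18 months (≈540 days) ✗ → not eligible.
Pension Scheme — status full-time ✓; no waiver, service 389 days ≥ 12 months (≈360 days) ✓; age 24 ≥ 21 ✓ → eligible.
Sabbatical Program — status full-time ✓; no waiver, service 389 days ≥ 60 days ✓; site Fresno ✓; age 24 ≥ 18 ✓; rating 3 ≥ 2 ✓ → eligible.
Dependent Care FSA — status full-time ✓; service 389 days ≥ 2 months (≈60 days) ✓; age 24 ≥ 18 ✓; rating 3 < 4 ✗ → not eligible.
Employee Assistance Program — service 389 days ≥ 90 days ✓; dept Logistics ✗ → not eligible.
Mental Health Benefit — status full-time ✓; service 389 days < 2 years (≈730 days) ✗ → not eligible.

Pension Scheme, Sabbatical Program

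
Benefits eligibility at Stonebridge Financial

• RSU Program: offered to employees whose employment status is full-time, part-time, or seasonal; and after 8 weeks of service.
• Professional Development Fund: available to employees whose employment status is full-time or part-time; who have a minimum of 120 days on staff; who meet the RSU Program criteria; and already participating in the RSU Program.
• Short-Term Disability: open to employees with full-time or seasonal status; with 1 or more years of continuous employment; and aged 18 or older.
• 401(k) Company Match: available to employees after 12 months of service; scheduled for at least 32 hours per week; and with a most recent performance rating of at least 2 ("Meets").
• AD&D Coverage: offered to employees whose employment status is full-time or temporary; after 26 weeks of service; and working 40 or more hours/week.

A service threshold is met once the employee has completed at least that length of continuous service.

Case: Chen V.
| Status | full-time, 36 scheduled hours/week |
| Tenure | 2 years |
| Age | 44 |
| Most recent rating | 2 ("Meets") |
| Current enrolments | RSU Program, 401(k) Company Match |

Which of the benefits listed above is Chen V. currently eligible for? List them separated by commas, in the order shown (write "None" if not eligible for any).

RSU Program — status full-time ✓; service 2 years ≥ 8 weeks (≈56 days) ✓ → eligible.
Professional Development Fund — status full-time ✓; service 2 years ≥ 120 days ✓; eligible for RSU Program ✓; enrolled in RSU Program ✓ → eligible.
Short-Term Disability — status full-time ✓; service 2 years ≥ 1 year ✓; age 44 ≥ 18 ✓ → eligible.
401(k) Company Match — service 2 years ≥ 12 months (≈360 days) ✓; 36 hrs/wk ≥ 32 ✓; rating 2 ≥ 2 ✓ → eligible.
AD&D Coverage — status full-time ✓; service 2 years ≥ 26 weeks (≈182 days) ✓; 36 hrs/wk < 40 ✗ → not eligible.

RSU Program, Professional Development Fund, Short-Term Disability, 401(k) Company Match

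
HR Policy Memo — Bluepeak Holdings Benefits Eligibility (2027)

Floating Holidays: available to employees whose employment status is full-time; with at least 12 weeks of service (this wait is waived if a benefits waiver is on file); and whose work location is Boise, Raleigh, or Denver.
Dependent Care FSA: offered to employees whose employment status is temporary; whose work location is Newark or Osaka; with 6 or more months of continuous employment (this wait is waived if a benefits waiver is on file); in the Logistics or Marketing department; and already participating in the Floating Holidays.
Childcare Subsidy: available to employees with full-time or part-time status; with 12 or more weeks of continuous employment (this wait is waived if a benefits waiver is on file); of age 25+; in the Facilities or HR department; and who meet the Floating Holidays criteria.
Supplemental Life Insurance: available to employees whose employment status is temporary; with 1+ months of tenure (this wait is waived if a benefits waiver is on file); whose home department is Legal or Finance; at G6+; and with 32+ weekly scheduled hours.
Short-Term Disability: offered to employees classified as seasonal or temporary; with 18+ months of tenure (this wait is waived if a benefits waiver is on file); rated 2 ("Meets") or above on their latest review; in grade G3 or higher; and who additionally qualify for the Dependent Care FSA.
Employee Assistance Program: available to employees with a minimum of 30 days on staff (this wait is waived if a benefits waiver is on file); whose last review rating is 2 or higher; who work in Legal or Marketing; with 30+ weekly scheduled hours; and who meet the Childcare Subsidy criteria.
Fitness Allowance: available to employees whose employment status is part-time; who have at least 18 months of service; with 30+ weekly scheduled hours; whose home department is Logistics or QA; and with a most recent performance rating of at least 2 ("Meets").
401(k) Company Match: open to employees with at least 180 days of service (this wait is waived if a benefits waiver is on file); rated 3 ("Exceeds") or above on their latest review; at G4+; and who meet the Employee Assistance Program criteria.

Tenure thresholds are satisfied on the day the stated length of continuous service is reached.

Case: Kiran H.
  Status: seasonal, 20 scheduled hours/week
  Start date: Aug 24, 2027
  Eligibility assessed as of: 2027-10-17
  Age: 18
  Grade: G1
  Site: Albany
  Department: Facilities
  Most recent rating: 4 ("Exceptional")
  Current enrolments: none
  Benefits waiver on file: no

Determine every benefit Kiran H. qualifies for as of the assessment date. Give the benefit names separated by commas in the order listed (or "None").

Service from Aug 24, 2027 to 2027-10-17: 54 days.
Floating Holidays — status seasonal ✗ (requires full-time) → not eligible.
Dependent Care FSA — status seasonal ✗ (requires temporary) → not eligible.
Childcare Subsidy — status seasonal ✗ (requires full-time or part-time) → not eligible.
Supplemental Life Insurance — status seasonal ✗ (requires temporary) → not eligible.
Short-Term Disability — status seasonal ✓; no waiver, service 54 days < 18 months (≈540 days) ✗ → not eligible.
Employee Assistance Program — no waiver, service 54 days ≥ 30 days ✓; rating 4 ≥ 2 ✓; dept Facilities ✗ → not eligible.
Fitness Allowance — status seasonal ✗ (requires part-time) → not eligible.
401(k) Company Match — no waiver, service 54 days < 180 days ✗ → not eligible.

None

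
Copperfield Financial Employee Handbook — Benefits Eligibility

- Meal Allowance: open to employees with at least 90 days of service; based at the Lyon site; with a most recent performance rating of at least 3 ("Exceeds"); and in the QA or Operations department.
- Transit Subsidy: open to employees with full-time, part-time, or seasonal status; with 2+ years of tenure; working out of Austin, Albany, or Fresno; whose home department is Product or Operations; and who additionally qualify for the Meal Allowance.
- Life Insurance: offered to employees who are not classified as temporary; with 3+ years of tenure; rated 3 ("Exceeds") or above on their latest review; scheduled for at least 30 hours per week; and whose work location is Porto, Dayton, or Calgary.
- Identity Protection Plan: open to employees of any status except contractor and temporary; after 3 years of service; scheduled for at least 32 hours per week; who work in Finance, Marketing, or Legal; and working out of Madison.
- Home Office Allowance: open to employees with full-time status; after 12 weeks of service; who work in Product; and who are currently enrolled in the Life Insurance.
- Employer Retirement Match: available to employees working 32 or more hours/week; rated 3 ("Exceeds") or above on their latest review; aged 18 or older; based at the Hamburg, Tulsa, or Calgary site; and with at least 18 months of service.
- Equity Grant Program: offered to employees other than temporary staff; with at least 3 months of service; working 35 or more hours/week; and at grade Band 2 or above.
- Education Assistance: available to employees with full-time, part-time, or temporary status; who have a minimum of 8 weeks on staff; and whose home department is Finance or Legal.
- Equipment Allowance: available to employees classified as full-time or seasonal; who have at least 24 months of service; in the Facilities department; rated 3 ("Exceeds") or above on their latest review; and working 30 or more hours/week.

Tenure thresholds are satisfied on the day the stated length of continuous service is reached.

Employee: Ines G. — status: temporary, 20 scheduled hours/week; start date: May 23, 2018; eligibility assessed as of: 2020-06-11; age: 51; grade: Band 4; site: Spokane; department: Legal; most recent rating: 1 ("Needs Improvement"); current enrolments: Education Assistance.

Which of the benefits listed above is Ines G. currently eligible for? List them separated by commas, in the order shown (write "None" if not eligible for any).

Education Assistance

Service from May 23, 2018 to 2020-06-11: 750 days.
Meal Allowance — service 750 days ≥ 90 days ✓; site Spokane ✗ (not Lyon) → not eligible.
Transit Subsidy — status temporary ✗ (requires full-time, part-time, or seasonal) → not eligible.
Life Insurance — status temporary ✗ (excluded) → not eligible.
Identity Protection Plan — status temporary ✗ (excluded) → not eligible.
Home Office Allowance — status temporary ✗ (requires full-time) → not eligible.
Employer Retirement Match — 20 hrs/wk < 32 ✗ → not eligible.
Equity Grant Program — status temporary ✗ (excluded) → not eligible.
Education Assistance — status temporary ✓; service 750 days ≥ 8 weeks (≈56 days) ✓; dept Legal ✓ → eligible.
Equipment Allowance — status temporary ✗ (requires full-time or seasonal) → not eligible.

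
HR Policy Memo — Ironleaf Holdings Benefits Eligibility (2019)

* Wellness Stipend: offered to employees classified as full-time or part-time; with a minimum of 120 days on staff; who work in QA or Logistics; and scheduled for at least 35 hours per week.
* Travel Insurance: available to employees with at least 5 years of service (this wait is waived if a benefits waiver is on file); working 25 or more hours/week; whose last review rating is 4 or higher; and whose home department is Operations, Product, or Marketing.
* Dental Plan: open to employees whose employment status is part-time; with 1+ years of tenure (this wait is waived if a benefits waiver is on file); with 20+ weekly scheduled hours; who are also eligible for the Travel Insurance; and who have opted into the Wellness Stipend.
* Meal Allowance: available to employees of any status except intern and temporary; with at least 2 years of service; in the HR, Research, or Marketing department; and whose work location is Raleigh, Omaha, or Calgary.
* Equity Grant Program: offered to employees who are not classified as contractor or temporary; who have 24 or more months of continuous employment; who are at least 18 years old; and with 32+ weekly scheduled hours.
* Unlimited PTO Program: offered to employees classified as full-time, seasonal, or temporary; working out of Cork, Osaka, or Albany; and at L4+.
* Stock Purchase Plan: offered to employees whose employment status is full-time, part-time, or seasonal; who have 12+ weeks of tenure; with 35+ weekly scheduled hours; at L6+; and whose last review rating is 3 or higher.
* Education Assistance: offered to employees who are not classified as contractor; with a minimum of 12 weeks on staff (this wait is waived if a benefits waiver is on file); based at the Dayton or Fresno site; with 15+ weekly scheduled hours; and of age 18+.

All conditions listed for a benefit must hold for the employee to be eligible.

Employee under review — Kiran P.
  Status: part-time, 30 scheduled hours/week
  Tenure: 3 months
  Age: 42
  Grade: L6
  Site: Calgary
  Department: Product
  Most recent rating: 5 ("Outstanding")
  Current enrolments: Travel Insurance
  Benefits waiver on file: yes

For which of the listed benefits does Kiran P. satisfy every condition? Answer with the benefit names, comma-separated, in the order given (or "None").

Wellness Stipend — status part-time ✓; service 3 months < 120 days ✗ → not eligible.
Travel Insurance — benefits waiver on file ✓; 30 hrs/wk ≥ 25 ✓; rating 5 ≥ 4 ✓; dept Product ✓ → eligible.
Dental Plan — status part-time ✓; benefits waiver on file ✓; 30 hrs/wk ≥ 20 ✓; eligible for Travel Insurance ✓; not enrolled in Wellness Stipend ✗ → not eligible.
Meal Allowance — status part-time ✓ (not excluded); service 3 months < 2 years (≈730 days) ✗ → not eligible.
Equity Grant Program — status part-time ✓ (not excluded); service 3 months < 24 months ✗ → not eligible.
Unlimited PTO Program — status part-time ✗ (requires full-time, seasonal, or temporary) → not eligible.
Stock Purchase Plan — status part-time ✓; service 3 months ≥ 12 weeks (≈84 days) ✓; 30 hrs/wk < 35 ✗ → not eligible.
Education Assistance — status part-time ✓ (not excluded); benefits waiver on file ✓; site Calgary ✗ (not Dayton or Fresno) → not eligible.

Travel Insurance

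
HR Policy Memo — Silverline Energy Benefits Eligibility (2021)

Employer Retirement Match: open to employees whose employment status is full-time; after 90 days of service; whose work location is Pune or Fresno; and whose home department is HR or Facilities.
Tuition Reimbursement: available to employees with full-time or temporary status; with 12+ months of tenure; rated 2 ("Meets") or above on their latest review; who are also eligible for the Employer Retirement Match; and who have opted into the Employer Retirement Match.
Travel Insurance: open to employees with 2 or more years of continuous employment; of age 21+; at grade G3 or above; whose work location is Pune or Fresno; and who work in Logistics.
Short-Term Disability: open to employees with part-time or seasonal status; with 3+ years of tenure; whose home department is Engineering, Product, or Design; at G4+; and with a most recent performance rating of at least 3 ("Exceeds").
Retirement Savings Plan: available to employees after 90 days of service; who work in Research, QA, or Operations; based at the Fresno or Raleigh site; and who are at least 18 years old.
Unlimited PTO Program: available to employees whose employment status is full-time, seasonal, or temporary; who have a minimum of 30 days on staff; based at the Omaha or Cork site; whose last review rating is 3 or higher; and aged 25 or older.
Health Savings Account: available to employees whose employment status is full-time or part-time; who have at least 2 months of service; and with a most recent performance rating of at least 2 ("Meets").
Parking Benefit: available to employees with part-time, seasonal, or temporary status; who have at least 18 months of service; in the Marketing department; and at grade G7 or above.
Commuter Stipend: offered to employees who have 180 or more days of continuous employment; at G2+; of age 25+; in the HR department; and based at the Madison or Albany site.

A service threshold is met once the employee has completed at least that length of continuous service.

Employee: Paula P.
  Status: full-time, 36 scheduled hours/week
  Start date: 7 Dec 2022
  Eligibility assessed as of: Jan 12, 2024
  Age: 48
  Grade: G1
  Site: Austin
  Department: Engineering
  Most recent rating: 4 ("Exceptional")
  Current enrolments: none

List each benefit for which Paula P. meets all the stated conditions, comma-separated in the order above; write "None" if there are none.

Health Savings Account

Service from 7 Dec 2022 to Jan 12, 2024: 401 days.
Employer Retirement Match — status full-time ✓; service 401 days ≥ 90 days ✓; site Austin ✗ (not Pune or Fresno) → not eligible.
Tuition Reimbursement — status full-time ✓; service 401 days ≥ 12 months (≈360 days) ✓; rating 4 ≥ 2 ✓; not eligible for Employer Retirement Match ✗ → not eligible.
Travel Insurance — service 401 days < 2 years (≈730 days) ✗ → not eligible.
Short-Term Disability — status full-time ✗ (requires part-time or seasonal) → not eligible.
Retirement Savings Plan — service 401 days ≥ 90 days ✓; dept Engineering ✗ → not eligible.
Unlimited PTO Program — status full-time ✓; service 401 days ≥ 30 days ✓; site Austin ✗ (not Omaha or Cork) → not eligible.
Health Savings Account — status full-time ✓; service 401 days ≥ 2 months (≈60 days) ✓; rating 4 ≥ 2 ✓ → eligible.
Parking Benefit — status full-time ✗ (requires part-time, seasonal, or temporary) → not eligible.
Commuter Stipend — service 401 days ≥ 180 days ✓; grade G1 < G2 ✗ → not eligible.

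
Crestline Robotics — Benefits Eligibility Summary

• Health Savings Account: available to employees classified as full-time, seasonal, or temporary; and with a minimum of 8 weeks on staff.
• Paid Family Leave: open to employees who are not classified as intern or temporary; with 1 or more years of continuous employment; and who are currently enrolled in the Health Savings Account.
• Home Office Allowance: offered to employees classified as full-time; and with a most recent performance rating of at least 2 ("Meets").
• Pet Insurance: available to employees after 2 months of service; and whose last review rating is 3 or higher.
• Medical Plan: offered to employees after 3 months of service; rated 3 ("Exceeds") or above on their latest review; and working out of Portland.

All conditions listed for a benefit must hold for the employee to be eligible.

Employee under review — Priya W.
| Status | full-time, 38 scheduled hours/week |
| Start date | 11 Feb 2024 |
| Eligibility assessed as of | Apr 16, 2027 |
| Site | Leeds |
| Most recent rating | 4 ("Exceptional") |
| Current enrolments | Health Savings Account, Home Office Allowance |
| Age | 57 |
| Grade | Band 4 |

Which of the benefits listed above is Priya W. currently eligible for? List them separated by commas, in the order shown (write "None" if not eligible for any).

Service from 11 Feb 2024 to Apr 16, 2027: 1160 days.
Health Savings Account — status full-time ✓; service 1160 days ≥ 8 weeks (≈56 days) ✓ → eligible.
Paid Family Leave — status full-time ✓ (not excluded); service 1160 days ≥ 1 year (≈365 days) ✓; enrolled in Health Savings Account ✓ → eligible.
Home Office Allowance — status full-time ✓; rating 4 ≥ 2 ✓ → eligible.
Pet Insurance — service 1160 days ≥ 2 months (≈60 days) ✓; rating 4 ≥ 3 ✓ → eligible.
Medical Plan — service 1160 days ≥ 3 months (≈90 days) ✓; rating 4 ≥ 3 ✓; site Leeds ✗ (not Portland) → not eligible.

Health Savings Account, Paid Family Leave, Home Office Allowance, Pet Insurance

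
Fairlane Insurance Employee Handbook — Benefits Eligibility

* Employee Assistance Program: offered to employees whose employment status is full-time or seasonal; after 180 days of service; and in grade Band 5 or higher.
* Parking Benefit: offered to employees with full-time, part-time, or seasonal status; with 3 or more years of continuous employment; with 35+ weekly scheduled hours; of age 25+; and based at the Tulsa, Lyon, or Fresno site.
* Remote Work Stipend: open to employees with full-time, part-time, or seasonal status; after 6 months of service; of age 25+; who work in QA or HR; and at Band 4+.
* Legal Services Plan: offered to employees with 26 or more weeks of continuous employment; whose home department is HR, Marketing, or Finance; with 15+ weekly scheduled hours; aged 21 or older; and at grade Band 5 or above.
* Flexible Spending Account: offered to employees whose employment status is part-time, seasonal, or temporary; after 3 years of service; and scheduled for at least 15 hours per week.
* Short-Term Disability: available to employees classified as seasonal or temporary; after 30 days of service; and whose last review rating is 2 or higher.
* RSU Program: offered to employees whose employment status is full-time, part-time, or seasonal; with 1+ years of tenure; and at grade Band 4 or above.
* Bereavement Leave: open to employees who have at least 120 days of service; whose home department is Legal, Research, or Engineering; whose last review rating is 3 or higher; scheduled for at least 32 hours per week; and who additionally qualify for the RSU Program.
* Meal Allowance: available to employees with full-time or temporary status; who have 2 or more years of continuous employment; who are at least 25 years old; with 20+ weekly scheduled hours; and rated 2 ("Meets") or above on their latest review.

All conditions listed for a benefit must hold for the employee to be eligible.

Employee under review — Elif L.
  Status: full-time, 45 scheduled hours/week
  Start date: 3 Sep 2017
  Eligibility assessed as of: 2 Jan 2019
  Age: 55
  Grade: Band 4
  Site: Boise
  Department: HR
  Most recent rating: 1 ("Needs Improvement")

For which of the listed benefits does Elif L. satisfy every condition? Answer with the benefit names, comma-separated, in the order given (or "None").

Remote Work Stipend, RSU Program

Service from 3 Sep 2017 to 2 Jan 2019: 486 days.
Employee Assistance Program — status full-time ✓; service 486 days ≥ 180 days ✓; grade Band 4 < Band 5 ✗ → not eligible.
Parking Benefit — status full-time ✓; service 486 days < 3 years (≈1095 days) ✗ → not eligible.
Remote Work Stipend — status full-time ✓; service 486 days ≥ 6 months (≈180 days) ✓; age 55 ≥ 25 ✓; dept HR ✓; grade Band 4 ≥ Band 4 ✓ → eligible.
Legal Services Plan — service 486 days ≥ 26 weeks (≈182 days) ✓; dept HR ✓; 45 hrs/wk ≥ 15 ✓; age 55 ≥ 21 ✓; grade Band 4 < Band 5 ✗ → not eligible.
Flexible Spending Account — status full-time ✗ (requires part-time, seasonal, or temporary) → not eligible.
Short-Term Disability — status full-time ✗ (requires seasonal or temporary) → not eligible.
RSU Program — status full-time ✓; service 486 days ≥ 1 year (≈365 days) ✓; grade Band 4 ≥ Band 4 ✓ → eligible.
Bereavement Leave — service 486 days ≥ 120 days ✓; dept HR ✗ → not eligible.
Meal Allowance — status full-time ✓; service 486 days < 2 years (≈730 days) ✗ → not eligible.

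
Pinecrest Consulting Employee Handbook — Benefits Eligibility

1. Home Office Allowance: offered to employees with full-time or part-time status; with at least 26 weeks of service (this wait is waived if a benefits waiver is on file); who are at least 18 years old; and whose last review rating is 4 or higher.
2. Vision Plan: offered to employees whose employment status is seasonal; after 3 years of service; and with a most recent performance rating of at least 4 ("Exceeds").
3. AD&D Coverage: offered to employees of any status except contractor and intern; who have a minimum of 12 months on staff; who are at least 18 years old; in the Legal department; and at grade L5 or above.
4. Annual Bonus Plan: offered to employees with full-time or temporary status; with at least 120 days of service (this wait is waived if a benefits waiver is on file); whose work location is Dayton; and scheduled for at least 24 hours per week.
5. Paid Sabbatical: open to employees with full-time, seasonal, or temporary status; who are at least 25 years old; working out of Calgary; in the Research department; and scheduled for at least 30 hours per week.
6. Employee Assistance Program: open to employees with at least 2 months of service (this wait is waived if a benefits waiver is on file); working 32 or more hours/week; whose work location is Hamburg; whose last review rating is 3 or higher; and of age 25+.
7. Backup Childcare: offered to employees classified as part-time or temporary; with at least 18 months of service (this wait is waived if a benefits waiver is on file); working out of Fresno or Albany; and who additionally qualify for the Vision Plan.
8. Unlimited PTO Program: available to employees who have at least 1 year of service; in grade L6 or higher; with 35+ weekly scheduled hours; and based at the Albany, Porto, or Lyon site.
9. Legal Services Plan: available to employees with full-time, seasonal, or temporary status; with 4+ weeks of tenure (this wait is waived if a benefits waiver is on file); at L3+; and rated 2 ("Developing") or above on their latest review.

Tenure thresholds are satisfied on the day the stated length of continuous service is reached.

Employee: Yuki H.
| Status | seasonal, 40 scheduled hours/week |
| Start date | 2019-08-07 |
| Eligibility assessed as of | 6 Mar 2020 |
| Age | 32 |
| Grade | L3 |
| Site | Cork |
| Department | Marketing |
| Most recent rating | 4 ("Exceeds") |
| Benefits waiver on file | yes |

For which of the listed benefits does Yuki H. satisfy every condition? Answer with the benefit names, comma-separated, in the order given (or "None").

Legal Services Plan

Service from 2019-08-07 to 6 Mar 2020: 212 days.
Home Office Allowance — status seasonal ✗ (requires full-time or part-time) → not eligible.
Vision Plan — status seasonal ✓; service 212 days < 3 years (≈1095 days) ✗ → not eligible.
AD&D Coverage — status seasonal ✓ (not excluded); service 212 days < 12 months (≈360 days) ✗ → not eligible.
Annual Bonus Plan — status seasonal ✗ (requires full-time or temporary) → not eligible.
Paid Sabbatical — status seasonal ✓; age 32 ≥ 25 ✓; site Cork ✗ (not Calgary) → not eligible.
Employee Assistance Program — benefits waiver on file ✓; 40 hrs/wk ≥ 32 ✓; site Cork ✗ (not Hamburg) → not eligible.
Backup Childcare — status seasonal ✗ (requires part-time or temporary) → not eligible.
Unlimited PTO Program — service 212 days < 1 year (≈365 days) ✗ → not eligible.
Legal Services Plan — status seasonal ✓; benefits waiver on file ✓; grade L3 ≥ L3 ✓; rating 4 ≥ 2 ✓ → eligible.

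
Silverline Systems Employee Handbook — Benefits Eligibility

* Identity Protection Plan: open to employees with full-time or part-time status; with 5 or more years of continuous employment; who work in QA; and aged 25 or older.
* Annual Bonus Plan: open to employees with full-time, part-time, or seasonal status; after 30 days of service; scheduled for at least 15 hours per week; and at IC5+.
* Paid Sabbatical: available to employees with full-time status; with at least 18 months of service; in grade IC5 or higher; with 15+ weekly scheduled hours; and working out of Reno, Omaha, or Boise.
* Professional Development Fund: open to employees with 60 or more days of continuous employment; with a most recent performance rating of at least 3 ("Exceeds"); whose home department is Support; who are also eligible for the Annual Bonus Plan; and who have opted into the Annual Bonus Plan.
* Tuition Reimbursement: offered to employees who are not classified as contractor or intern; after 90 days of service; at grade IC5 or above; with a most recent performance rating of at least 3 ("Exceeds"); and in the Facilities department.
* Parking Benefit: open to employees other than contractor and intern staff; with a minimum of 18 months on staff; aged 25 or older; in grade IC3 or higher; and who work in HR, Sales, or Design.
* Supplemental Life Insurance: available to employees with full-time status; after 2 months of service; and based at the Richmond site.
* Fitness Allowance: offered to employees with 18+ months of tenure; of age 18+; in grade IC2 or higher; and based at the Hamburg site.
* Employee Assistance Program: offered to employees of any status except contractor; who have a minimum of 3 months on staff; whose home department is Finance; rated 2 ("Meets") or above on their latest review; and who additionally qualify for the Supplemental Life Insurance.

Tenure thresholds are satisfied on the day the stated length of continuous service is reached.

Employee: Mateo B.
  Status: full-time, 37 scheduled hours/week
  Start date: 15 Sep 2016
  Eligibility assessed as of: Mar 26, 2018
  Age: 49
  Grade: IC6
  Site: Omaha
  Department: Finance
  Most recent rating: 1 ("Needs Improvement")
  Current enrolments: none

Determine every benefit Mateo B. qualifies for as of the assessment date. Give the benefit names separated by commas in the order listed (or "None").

Service from 15 Sep 2016 to Mar 26, 2018: 557 days.
Identity Protection Plan — status full-time ✓; service 557 days < 5 years (≈1825 days) ✗ → not eligible.
Annual Bonus Plan — status full-time ✓; service 557 days ≥ 30 days ✓; 37 hrs/wk ≥ 15 ✓; grade IC6 ≥ IC5 ✓ → eligible.
Paid Sabbatical — status full-time ✓; service 557 days ≥ 18 months (≈540 days) ✓; grade IC6 ≥ IC5 ✓; 37 hrs/wk ≥ 15 ✓; site Omaha ✓ → eligible.
Professional Development Fund — service 557 days ≥ 60 days ✓; rating 1 < 3 ✗ → not eligible.
Tuition Reimbursement — status full-time ✓ (not excluded); service 557 days ≥ 90 days ✓; grade IC6 ≥ IC5 ✓; rating 1 < 3 ✗ → not eligible.
Parking Benefit — status full-time ✓ (not excluded); service 557 days ≥ 18 months (≈540 days) ✓; age 49 ≥ 25 ✓; grade IC6 ≥ IC3 ✓; dept Finance ✗ → not eligible.
Supplemental Life Insurance — status full-time ✓; service 557 days ≥ 2 months (≈60 days) ✓; site Omaha ✗ (not Richmond) → not eligible.
Fitness Allowance — service 557 days ≥ 18 months (≈540 days) ✓; age 49 ≥ 18 ✓; grade IC6 ≥ IC2 ✓; site Omaha ✗ (not Hamburg) → not eligible.
Employee Assistance Program — status full-time ✓ (not excluded); service 557 days ≥ 3 months (≈90 days) ✓; dept Finance ✓; rating 1 < 2 ✗ → not eligible.

Annual Bonus Plan, Paid Sabbatical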